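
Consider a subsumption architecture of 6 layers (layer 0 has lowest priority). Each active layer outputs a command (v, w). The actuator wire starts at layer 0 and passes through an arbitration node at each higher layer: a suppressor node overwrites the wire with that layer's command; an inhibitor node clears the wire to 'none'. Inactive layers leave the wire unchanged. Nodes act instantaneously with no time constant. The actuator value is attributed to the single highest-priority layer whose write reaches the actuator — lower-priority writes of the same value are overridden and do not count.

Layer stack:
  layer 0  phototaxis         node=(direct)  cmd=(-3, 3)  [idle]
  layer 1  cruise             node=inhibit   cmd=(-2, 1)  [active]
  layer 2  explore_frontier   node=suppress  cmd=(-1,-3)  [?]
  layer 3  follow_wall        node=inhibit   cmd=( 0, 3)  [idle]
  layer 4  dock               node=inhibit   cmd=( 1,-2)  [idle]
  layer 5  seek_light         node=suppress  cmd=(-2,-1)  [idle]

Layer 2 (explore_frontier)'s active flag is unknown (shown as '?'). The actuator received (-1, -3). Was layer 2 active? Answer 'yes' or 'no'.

If layer 2 is active=yes:
  actuator would be (-1, -3)
If layer 2 is active=no:
  actuator would be none
Observed (-1, -3), so layer 2 was active.

yes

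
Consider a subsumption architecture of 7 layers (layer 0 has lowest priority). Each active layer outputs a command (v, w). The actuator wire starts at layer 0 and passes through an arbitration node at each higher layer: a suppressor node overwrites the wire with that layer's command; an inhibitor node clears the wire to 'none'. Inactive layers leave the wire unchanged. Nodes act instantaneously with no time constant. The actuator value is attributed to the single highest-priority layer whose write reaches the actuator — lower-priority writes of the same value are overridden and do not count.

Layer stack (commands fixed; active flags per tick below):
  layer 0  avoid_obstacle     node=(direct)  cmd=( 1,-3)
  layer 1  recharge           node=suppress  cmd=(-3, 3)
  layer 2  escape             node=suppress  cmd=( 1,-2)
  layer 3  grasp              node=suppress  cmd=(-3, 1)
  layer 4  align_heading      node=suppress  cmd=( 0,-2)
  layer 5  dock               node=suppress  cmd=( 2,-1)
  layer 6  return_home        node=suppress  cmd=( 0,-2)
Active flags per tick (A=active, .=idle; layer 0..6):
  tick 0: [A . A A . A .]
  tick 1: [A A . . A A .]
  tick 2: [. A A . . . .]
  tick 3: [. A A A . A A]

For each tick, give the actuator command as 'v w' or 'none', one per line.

tick 0:
  [0] avoid_obstacle on; wire := (1, -3)
  [1] recharge off; pass (1, -3)
  [2] escape on (suppress); wire := (1, -2)
  [3] grasp on (suppress); wire := (-3, 1)
  [4] align_heading off; pass (-3, 1)
  [5] dock on (suppress); wire := (2, -1)
  [6] return_home off; pass (2, -1)
  output (2, -1)
tick 1:
  [0] avoid_obstacle on; wire := (1, -3)
  [1] recharge on (suppress); wire := (-3, 3)
  [2] escape off; pass (-3, 3)
  [3] grasp off; pass (-3, 3)
  [4] align_heading on (suppress); wire := (0, -2)
  [5] dock on (suppress); wire := (2, -1)
  [6] return_home off; pass (2, -1)
  output (2, -1)
tick 2:
  [0] avoid_obstacle off; wire := none
  [1] recharge on (suppress); wire := (-3, 3)
  [2] escape on (suppress); wire := (1, -2)
  [3] grasp off; pass (1, -2)
  [4] align_heading off; pass (1, -2)
  [5] dock off; pass (1, -2)
  [6] return_home off; pass (1, -2)
  output (1, -2)
tick 3:
  [0] avoid_obstacle off; wire := none
  [1] recharge on (suppress); wire := (-3, 3)
  [2] escape on (suppress); wire := (1, -2)
  [3] grasp on (suppress); wire := (-3, 1)
  [4] align_heading off; pass (-3, 1)
  [5] dock on (suppress); wire := (2, -1)
  [6] return_home on (suppress); wire := (0, -2)
  output (0, -2)

2 -1
2 -1
1 -2
0 -2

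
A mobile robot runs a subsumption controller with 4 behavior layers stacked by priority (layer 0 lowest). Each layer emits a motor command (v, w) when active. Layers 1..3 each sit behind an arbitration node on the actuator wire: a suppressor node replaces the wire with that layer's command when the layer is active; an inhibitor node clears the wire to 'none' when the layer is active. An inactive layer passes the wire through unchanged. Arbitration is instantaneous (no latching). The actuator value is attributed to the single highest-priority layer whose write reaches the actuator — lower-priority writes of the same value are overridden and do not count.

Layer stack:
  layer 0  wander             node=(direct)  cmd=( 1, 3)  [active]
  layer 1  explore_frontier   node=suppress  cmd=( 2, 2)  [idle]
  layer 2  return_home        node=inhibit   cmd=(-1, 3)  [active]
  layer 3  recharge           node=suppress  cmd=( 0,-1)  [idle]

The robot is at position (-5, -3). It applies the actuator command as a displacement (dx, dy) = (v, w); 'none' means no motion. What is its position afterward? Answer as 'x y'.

-5 -3

L0 wander: active, feeds wire = (1, 3)
L1 explore_frontier: idle → wire stays (1, 3)
L2 return_home: active, inhibitor → wire = none
L3 recharge: idle → wire stays none
actuator = none
position: (-5, -3) + none = (-5, -3)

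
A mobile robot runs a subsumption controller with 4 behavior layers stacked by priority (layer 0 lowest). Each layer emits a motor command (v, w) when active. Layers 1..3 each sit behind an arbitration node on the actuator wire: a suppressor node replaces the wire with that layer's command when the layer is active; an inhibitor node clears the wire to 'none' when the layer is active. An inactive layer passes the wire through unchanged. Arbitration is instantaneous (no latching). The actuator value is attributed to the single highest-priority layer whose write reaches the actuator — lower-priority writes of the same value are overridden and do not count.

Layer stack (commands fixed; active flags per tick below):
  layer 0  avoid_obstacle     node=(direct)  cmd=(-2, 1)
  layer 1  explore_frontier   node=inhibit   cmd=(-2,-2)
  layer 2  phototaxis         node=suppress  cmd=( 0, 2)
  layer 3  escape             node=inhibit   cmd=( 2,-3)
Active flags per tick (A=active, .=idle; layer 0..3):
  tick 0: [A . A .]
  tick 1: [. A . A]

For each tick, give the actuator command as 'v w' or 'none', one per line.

0 2
none

tick 0:
  L0 avoid_obstacle: active, feeds wire = (-2, 1)
  L1 explore_frontier: idle → wire stays (-2, 1)
  L2 phototaxis: active, suppressor → wire = (0, 2)
  L3 escape: idle → wire stays (0, 2)
  actuator = (0, 2)
tick 1:
  L0 avoid_obstacle: idle → wire = none
  L1 explore_frontier: active, inhibitor → wire = none
  L2 phototaxis: idle → wire stays none
  L3 escape: active, inhibitor → wire = none
  actuator = none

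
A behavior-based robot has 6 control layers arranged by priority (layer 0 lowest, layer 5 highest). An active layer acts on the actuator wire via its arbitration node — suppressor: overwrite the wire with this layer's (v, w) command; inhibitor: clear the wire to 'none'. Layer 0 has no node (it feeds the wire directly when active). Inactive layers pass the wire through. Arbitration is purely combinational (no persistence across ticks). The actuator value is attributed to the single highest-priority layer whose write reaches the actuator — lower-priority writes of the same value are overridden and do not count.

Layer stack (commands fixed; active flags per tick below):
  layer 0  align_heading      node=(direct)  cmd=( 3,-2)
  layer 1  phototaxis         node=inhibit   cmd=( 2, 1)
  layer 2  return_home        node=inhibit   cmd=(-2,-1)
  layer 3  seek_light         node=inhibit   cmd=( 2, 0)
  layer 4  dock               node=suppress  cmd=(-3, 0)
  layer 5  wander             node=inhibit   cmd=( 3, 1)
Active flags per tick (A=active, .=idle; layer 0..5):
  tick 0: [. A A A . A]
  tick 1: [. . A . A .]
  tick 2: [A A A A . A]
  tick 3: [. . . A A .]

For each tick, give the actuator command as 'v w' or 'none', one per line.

none
-3 0
none
-3 0

tick 0:
  layer 0 (align_heading) idle — none
  layer 1 (phototaxis) active — inhibits: none
  layer 2 (return_home) active — inhibits: none
  layer 3 (seek_light) active — inhibits: none
  layer 4 (dock) idle — unchanged: none
  layer 5 (wander) active — inhibits: none
  → actuator none
tick 1:
  layer 0 (align_heading) idle — none
  layer 1 (phototaxis) idle — unchanged: none
  layer 2 (return_home) active — inhibits: none
  layer 3 (seek_light) idle — unchanged: none
  layer 4 (dock) active — suppresses: (-3, 0)
  layer 5 (wander) idle — unchanged: (-3, 0)
  → actuator (-3, 0)
tick 2:
  layer 0 (align_heading) active — direct: (3, -2)
  layer 1 (phototaxis) active — inhibits: none
  layer 2 (return_home) active — inhibits: none
  layer 3 (seek_light) active — inhibits: none
  layer 4 (dock) idle — unchanged: none
  layer 5 (wander) active — inhibits: none
  → actuator none
tick 3:
  layer 0 (align_heading) idle — none
  layer 1 (phototaxis) idle — unchanged: none
  layer 2 (return_home) idle — unchanged: none
  layer 3 (seek_light) active — inhibits: none
  layer 4 (dock) active — suppresses: (-3, 0)
  layer 5 (wander) idle — unchanged: (-3, 0)
  → actuator (-3, 0)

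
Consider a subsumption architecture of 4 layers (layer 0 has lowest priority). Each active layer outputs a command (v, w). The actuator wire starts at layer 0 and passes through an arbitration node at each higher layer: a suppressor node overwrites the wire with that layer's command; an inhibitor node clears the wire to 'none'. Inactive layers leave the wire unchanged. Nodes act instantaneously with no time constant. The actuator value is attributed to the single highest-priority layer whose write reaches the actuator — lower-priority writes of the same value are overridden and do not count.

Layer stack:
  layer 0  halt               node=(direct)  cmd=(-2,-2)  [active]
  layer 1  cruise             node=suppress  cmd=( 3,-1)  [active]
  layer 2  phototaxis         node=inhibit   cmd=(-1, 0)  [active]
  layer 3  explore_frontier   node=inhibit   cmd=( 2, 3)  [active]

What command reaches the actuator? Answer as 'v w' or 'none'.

none

L0 halt: active, feeds wire = (-2, -2)
L1 cruise: active, suppressor → wire = (3, -1)
L2 phototaxis: active, inhibitor → wire = none
L3 explore_frontier: active, inhibitor → wire = none
actuator = none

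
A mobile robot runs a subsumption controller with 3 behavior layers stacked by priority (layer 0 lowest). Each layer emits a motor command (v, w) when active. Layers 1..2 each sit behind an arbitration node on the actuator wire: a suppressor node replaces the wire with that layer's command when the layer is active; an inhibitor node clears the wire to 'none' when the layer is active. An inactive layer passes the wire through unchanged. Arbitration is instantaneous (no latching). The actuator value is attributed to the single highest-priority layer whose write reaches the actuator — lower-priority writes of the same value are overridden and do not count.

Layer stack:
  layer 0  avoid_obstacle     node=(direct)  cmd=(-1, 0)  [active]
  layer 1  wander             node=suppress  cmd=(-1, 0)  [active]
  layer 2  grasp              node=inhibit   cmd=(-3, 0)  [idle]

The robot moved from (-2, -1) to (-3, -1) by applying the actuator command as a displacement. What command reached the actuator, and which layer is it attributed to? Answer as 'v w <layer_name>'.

displacement = (-3, -1) − (-2, -1) = (-1, 0)
L0 avoid_obstacle: active, feeds wire = (-1, 0)
L1 wander: active, suppressor → wire = (-1, 0)
L2 grasp: idle → wire stays (-1, 0)
actuator = (-1, 0) — from layer 1 (wander)

-1 0 wander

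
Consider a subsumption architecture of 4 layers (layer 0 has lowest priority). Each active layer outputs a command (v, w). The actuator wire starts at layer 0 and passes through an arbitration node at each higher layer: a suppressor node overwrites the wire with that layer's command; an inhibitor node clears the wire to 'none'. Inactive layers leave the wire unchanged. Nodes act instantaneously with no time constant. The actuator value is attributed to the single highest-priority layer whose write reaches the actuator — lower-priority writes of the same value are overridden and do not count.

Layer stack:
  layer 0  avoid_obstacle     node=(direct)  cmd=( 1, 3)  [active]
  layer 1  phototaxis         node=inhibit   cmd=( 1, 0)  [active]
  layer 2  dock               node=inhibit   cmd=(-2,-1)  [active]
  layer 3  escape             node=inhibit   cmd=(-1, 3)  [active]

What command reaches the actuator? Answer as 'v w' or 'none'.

layer 0 (avoid_obstacle) active — direct: (1, 3)
layer 1 (phototaxis) active — inhibits: none
layer 2 (dock) active — inhibits: none
layer 3 (escape) active — inhibits: none
→ actuator none

none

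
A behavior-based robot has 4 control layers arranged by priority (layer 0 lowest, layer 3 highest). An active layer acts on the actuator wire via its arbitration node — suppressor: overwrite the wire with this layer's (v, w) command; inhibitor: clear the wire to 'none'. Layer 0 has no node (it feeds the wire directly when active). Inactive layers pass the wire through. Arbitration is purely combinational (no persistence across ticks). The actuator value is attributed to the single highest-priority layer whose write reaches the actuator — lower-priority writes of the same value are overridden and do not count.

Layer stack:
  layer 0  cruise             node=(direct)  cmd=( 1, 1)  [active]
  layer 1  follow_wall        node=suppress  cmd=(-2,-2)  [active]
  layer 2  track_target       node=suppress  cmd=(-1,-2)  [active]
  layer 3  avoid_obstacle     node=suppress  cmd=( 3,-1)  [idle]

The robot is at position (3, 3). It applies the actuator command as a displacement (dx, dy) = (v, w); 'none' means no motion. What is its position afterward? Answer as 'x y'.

[0] cruise on; wire := (1, 1)
[1] follow_wall on (suppress); wire := (-2, -2)
[2] track_target on (suppress); wire := (-1, -2)
[3] avoid_obstacle off; pass (-1, -2)
output (-1, -2)
position: (3, 3) + (-1, -2) = (2, 1)

2 1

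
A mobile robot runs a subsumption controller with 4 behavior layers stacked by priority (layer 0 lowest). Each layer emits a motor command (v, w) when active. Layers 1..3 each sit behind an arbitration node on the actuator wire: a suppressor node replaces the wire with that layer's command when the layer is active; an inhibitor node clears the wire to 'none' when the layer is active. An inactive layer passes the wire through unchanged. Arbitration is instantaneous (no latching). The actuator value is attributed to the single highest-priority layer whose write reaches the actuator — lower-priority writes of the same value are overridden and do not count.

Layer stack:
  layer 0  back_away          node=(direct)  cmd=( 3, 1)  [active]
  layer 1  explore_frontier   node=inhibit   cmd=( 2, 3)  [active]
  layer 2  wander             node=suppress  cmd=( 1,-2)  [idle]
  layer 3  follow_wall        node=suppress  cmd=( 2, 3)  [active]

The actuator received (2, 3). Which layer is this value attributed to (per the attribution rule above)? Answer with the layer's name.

layer 0 (back_away) active — direct: (3, 1)
layer 1 (explore_frontier) active — inhibits: none
layer 2 (wander) idle — unchanged: none
layer 3 (follow_wall) active — suppresses: (2, 3)
→ actuator (2, 3)
last writer: layer 3 = follow_wall

follow_wall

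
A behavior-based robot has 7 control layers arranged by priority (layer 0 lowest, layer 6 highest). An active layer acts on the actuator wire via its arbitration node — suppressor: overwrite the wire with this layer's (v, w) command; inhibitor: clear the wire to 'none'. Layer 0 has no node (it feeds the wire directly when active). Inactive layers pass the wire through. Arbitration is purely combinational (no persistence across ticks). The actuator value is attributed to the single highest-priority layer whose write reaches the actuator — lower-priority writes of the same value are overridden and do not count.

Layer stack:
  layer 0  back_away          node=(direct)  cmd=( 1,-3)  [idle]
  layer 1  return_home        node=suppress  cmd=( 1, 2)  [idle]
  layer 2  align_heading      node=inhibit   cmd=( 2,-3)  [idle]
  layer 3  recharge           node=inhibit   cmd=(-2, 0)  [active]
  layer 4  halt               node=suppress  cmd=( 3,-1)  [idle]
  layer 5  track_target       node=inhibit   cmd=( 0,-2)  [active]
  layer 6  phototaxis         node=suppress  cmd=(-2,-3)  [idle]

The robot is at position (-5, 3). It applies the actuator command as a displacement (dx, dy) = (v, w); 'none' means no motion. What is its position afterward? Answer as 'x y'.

-5 3

layer 0 (back_away) idle — none
layer 1 (return_home) idle — unchanged: none
layer 2 (align_heading) idle — unchanged: none
layer 3 (recharge) active — inhibits: none
layer 4 (halt) idle — unchanged: none
layer 5 (track_target) active — inhibits: none
layer 6 (phototaxis) idle — unchanged: none
→ actuator none
position: (-5, 3) + none = (-5, 3)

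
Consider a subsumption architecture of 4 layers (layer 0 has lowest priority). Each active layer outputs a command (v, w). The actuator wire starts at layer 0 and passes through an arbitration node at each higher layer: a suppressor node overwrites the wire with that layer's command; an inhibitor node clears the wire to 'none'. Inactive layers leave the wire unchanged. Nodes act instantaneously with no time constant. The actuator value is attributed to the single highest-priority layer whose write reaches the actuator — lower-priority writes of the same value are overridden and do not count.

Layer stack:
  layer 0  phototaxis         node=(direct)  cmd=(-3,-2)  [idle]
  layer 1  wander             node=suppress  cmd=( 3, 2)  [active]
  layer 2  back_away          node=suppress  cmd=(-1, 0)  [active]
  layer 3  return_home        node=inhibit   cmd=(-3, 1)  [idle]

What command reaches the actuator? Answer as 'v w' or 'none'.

[0] phototaxis off; wire := none
[1] wander on (suppress); wire := (3, 2)
[2] back_away on (suppress); wire := (-1, 0)
[3] return_home off; pass (-1, 0)
output (-1, 0)

-1 0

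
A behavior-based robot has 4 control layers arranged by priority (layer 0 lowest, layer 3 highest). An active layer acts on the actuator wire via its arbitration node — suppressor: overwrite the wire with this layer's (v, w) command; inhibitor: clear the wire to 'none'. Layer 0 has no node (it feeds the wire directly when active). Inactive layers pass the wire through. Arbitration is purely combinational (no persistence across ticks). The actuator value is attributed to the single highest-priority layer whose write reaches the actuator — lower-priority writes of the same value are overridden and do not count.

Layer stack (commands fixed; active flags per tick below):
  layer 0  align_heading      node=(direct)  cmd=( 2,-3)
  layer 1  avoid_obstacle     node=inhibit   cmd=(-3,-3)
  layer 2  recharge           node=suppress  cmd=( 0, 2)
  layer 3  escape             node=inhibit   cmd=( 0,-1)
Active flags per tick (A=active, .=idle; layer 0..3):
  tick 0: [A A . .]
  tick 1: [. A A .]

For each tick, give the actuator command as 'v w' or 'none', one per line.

none
0 2

tick 0:
  L0 align_heading: active, feeds wire = (2, -3)
  L1 avoid_obstacle: active, inhibitor → wire = none
  L2 recharge: idle → wire stays none
  L3 escape: idle → wire stays none
  actuator = none
tick 1:
  L0 align_heading: idle → wire = none
  L1 avoid_obstacle: active, inhibitor → wire = none
  L2 recharge: active, suppressor → wire = (0, 2)
  L3 escape: idle → wire stays (0, 2)
  actuator = (0, 2)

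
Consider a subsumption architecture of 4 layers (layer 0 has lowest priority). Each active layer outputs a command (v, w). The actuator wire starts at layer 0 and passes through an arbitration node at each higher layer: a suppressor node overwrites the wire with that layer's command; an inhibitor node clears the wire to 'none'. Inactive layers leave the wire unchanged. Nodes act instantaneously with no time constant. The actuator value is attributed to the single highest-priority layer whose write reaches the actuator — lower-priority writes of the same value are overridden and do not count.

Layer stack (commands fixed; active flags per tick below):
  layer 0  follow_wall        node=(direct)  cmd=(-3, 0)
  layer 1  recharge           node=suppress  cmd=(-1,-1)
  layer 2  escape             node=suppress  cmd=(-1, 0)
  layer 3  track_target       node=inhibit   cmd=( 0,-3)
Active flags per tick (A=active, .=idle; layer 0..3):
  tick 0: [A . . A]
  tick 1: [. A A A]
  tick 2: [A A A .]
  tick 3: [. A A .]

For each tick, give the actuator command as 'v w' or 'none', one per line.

tick 0:
  [0] follow_wall on; wire := (-3, 0)
  [1] recharge off; pass (-3, 0)
  [2] escape off; pass (-3, 0)
  [3] track_target on (inhibit); wire := none
  output none
tick 1:
  [0] follow_wall off; wire := none
  [1] recharge on (suppress); wire := (-1, -1)
  [2] escape on (suppress); wire := (-1, 0)
  [3] track_target on (inhibit); wire := none
  output none
tick 2:
  [0] follow_wall on; wire := (-3, 0)
  [1] recharge on (suppress); wire := (-1, -1)
  [2] escape on (suppress); wire := (-1, 0)
  [3] track_target off; pass (-1, 0)
  output (-1, 0)
tick 3:
  [0] follow_wall off; wire := none
  [1] recharge on (suppress); wire := (-1, -1)
  [2] escape on (suppress); wire := (-1, 0)
  [3] track_target off; pass (-1, 0)
  output (-1, 0)

none
none
-1 0
-1 0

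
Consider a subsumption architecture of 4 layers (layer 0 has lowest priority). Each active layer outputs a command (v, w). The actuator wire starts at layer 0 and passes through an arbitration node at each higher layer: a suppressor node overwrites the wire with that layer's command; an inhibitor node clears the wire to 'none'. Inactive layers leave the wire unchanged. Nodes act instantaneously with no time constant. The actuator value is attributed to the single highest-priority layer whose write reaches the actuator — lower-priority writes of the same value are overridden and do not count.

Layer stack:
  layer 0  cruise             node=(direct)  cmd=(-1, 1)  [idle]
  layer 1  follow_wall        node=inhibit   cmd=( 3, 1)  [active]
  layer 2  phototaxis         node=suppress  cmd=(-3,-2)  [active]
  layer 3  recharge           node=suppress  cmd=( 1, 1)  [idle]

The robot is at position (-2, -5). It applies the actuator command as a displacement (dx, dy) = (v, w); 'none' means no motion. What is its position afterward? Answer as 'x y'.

layer 0 (cruise) idle — none
layer 1 (follow_wall) active — inhibits: none
layer 2 (phototaxis) active — suppresses: (-3, -2)
layer 3 (recharge) idle — unchanged: (-3, -2)
→ actuator (-3, -2)
position: (-2, -5) + (-3, -2) = (-5, -7)

-5 -7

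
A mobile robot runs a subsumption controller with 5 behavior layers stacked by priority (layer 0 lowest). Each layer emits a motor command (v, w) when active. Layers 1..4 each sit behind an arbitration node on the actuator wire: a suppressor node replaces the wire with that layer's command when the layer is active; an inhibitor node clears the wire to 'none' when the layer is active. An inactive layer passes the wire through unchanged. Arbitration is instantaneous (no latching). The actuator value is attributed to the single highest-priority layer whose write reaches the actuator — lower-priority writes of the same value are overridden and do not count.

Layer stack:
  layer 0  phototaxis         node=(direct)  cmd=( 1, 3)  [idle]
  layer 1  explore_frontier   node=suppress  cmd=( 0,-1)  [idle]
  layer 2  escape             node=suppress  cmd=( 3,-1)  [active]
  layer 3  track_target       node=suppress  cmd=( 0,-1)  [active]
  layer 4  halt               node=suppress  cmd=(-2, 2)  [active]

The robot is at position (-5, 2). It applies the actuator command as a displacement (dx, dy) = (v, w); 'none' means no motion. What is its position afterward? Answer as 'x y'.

L0 phototaxis: idle → wire = none
L1 explore_frontier: idle → wire stays none
L2 escape: active, suppressor → wire = (3, -1)
L3 track_target: active, suppressor → wire = (0, -1)
L4 halt: active, suppressor → wire = (-2, 2)
actuator = (-2, 2)
position: (-5, 2) + (-2, 2) = (-7, 4)

-7 4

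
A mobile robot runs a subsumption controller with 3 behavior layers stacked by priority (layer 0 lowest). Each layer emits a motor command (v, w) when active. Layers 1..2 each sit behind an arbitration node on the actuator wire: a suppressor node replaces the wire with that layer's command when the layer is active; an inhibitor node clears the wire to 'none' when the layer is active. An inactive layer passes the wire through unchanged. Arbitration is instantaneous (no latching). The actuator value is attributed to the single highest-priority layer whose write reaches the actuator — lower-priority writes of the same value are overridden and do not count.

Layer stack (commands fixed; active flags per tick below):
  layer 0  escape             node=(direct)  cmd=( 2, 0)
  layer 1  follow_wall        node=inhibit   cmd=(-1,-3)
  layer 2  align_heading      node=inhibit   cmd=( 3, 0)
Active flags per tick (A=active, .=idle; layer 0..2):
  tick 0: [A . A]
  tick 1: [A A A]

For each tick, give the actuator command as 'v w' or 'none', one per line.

tick 0:
  L0 escape: active, feeds wire = (2, 0)
  L1 follow_wall: idle → wire stays (2, 0)
  L2 align_heading: active, inhibitor → wire = none
  actuator = none
tick 1:
  L0 escape: active, feeds wire = (2, 0)
  L1 follow_wall: active, inhibitor → wire = none
  L2 align_heading: active, inhibitor → wire = none
  actuator = none

none
none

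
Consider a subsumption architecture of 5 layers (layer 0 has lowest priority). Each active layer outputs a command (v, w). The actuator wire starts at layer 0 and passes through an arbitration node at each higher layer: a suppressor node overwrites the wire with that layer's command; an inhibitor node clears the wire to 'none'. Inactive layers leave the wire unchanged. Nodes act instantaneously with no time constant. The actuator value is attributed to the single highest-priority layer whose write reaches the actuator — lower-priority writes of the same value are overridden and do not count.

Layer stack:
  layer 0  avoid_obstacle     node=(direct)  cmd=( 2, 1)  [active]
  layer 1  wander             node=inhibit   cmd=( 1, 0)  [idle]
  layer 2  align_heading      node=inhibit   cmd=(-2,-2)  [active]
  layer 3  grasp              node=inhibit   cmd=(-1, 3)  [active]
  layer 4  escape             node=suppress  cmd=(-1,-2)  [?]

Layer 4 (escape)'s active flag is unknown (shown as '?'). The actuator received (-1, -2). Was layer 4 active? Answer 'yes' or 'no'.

yes

If layer 4 is active=yes:
  actuator would be (-1, -2)
If layer 4 is active=no:
  actuator would be none
Observed (-1, -2), so layer 4 was active.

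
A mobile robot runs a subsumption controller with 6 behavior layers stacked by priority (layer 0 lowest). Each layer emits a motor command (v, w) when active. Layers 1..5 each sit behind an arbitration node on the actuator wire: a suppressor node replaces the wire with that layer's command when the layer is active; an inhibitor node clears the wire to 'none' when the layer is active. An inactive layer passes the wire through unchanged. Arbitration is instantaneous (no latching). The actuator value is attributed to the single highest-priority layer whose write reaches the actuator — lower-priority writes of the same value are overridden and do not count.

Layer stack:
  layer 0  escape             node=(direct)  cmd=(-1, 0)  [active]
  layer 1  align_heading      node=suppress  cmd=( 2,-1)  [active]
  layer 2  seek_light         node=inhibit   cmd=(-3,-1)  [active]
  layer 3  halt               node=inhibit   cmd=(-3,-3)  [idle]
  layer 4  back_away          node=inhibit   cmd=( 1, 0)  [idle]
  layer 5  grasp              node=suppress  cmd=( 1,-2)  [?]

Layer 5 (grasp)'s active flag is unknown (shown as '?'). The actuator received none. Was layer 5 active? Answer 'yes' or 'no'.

no

If layer 5 is active=yes:
  actuator would be (1, -2)
If layer 5 is active=no:
  actuator would be none
Observed none, so layer 5 was idle.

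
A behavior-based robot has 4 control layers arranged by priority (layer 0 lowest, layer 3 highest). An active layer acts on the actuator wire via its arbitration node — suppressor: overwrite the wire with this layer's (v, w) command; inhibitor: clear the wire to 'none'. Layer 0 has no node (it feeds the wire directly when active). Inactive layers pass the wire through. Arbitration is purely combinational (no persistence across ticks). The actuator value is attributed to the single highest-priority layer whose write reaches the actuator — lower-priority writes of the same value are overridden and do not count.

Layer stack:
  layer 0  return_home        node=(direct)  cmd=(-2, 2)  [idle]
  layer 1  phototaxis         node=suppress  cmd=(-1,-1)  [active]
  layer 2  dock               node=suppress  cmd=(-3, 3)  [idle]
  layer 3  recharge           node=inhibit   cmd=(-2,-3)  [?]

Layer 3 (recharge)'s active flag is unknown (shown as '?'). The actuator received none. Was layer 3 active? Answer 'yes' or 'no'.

If layer 3 is active=yes:
  actuator would be none
If layer 3 is active=no:
  actuator would be (-1, -1)
Observed none, so layer 3 was active.

yes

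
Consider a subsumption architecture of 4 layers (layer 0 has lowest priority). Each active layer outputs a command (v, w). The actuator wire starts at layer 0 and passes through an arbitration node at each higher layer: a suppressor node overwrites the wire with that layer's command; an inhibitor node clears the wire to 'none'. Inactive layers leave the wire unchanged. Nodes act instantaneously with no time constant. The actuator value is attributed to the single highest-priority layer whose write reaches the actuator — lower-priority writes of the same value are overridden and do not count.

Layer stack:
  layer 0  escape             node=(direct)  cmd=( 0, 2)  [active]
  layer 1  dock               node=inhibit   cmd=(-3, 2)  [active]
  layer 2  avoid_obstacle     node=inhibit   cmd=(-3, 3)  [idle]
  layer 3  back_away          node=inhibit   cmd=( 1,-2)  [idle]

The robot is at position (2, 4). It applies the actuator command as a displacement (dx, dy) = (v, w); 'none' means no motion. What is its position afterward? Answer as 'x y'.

[0] escape on; wire := (0, 2)
[1] dock on (inhibit); wire := none
[2] avoid_obstacle off; pass none
[3] back_away off; pass none
output none
position: (2, 4) + none = (2, 4)

2 4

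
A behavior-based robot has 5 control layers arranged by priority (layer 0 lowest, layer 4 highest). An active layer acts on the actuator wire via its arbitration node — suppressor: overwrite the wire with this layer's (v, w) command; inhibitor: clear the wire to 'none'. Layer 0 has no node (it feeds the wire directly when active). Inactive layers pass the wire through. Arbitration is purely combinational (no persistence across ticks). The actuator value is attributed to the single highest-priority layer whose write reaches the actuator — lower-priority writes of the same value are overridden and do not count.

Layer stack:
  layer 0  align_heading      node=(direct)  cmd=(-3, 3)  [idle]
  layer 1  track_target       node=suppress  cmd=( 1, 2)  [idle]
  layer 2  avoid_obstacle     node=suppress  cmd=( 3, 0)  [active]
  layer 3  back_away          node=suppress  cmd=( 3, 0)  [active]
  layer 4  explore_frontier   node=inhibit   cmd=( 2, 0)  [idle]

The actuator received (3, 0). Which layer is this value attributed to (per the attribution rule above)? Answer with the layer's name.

[0] align_heading off; wire := none
[1] track_target off; pass none
[2] avoid_obstacle on (suppress); wire := (3, 0)
[3] back_away on (suppress); wire := (3, 0)
[4] explore_frontier off; pass (3, 0)
output (3, 0)
last writer: layer 3 = back_away

back_away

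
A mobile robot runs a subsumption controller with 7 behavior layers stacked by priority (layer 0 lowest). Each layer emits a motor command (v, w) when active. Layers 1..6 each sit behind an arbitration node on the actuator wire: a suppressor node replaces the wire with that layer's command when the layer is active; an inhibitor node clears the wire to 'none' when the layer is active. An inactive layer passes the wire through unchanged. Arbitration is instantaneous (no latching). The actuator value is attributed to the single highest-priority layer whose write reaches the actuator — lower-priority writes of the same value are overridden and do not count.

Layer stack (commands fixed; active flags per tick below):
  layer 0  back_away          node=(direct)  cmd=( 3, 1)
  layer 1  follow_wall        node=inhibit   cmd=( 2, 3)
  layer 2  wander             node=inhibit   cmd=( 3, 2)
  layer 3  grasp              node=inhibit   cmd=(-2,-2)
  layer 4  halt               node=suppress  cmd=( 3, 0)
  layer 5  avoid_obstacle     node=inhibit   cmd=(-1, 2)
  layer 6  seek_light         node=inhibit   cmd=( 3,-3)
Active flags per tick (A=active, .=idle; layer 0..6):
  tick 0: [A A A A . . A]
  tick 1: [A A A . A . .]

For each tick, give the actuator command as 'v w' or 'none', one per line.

none
3 0

tick 0:
  layer 0 (back_away) active — direct: (3, 1)
  layer 1 (follow_wall) active — inhibits: none
  layer 2 (wander) active — inhibits: none
  layer 3 (grasp) active — inhibits: none
  layer 4 (halt) idle — unchanged: none
  layer 5 (avoid_obstacle) idle — unchanged: none
  layer 6 (seek_light) active — inhibits: none
  → actuator none
tick 1:
  layer 0 (back_away) active — direct: (3, 1)
  layer 1 (follow_wall) active — inhibits: none
  layer 2 (wander) active — inhibits: none
  layer 3 (grasp) idle — unchanged: none
  layer 4 (halt) active — suppresses: (3, 0)
  layer 5 (avoid_obstacle) idle — unchanged: (3, 0)
  layer 6 (seek_light) idle — unchanged: (3, 0)
  → actuator (3, 0)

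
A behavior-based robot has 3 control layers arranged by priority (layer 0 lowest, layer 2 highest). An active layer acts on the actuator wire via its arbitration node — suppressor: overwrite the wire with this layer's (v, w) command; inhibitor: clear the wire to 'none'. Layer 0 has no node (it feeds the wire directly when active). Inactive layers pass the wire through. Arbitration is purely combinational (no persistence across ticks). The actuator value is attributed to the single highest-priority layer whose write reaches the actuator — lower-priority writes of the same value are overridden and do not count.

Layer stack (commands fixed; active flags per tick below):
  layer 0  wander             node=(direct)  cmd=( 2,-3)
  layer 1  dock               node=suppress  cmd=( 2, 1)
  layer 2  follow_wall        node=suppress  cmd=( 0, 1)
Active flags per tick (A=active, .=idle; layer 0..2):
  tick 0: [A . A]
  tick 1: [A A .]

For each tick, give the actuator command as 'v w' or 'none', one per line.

0 1
2 1

tick 0:
  layer 0 (wander) active — direct: (2, -3)
  layer 1 (dock) idle — unchanged: (2, -3)
  layer 2 (follow_wall) active — suppresses: (0, 1)
  → actuator (0, 1)
tick 1:
  layer 0 (wander) active — direct: (2, -3)
  layer 1 (dock) active — suppresses: (2, 1)
  layer 2 (follow_wall) idle — unchanged: (2, 1)
  → actuator (2, 1)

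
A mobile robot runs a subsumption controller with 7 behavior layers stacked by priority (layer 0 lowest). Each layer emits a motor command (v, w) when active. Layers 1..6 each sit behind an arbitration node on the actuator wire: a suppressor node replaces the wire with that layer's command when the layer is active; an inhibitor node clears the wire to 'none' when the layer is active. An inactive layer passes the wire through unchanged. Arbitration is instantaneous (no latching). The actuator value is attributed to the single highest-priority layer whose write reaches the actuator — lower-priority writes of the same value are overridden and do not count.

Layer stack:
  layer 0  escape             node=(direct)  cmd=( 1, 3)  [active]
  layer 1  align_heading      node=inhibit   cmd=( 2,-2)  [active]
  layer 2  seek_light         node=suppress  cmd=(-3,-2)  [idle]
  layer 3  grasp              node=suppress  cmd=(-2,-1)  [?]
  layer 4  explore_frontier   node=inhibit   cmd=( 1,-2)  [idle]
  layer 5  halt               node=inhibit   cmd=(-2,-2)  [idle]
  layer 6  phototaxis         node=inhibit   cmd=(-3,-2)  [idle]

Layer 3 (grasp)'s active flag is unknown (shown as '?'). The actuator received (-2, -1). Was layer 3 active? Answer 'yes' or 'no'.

If layer 3 is active=yes:
  actuator would be (-2, -1)
If layer 3 is active=no:
  actuator would be none
Observed (-2, -1), so layer 3 was active.

yes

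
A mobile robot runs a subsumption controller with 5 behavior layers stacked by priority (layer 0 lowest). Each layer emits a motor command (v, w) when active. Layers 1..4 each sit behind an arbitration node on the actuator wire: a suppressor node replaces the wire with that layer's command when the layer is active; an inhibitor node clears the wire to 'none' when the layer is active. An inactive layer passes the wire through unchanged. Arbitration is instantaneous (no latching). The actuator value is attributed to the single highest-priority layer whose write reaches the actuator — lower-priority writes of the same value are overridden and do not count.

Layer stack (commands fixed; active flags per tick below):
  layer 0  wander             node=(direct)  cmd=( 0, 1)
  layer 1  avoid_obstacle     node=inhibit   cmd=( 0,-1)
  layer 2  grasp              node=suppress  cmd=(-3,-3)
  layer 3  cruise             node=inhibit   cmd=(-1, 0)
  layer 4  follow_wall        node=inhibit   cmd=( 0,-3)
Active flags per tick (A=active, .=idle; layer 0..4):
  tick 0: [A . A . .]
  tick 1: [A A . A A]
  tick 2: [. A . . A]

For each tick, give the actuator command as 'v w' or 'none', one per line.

tick 0:
  [0] wander on; wire := (0, 1)
  [1] avoid_obstacle off; pass (0, 1)
  [2] grasp on (suppress); wire := (-3, -3)
  [3] cruise off; pass (-3, -3)
  [4] follow_wall off; pass (-3, -3)
  output (-3, -3)
tick 1:
  [0] wander on; wire := (0, 1)
  [1] avoid_obstacle on (inhibit); wire := none
  [2] grasp off; pass none
  [3] cruise on (inhibit); wire := none
  [4] follow_wall on (inhibit); wire := none
  output none
tick 2:
  [0] wander off; wire := none
  [1] avoid_obstacle on (inhibit); wire := none
  [2] grasp off; pass none
  [3] cruise off; pass none
  [4] follow_wall on (inhibit); wire := none
  output none

-3 -3
none
none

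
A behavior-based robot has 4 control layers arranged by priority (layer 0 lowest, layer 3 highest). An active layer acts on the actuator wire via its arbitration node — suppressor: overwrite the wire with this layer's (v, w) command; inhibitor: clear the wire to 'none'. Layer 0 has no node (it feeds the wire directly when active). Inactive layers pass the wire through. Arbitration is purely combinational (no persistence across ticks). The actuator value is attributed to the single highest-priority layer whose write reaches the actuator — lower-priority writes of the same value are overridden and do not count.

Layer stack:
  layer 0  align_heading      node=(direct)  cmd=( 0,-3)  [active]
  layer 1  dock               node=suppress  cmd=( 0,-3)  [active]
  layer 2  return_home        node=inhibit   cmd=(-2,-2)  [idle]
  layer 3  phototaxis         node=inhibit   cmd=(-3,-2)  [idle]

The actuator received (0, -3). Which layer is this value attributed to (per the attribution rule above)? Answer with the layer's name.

layer 0 (align_heading) active — direct: (0, -3)
layer 1 (dock) active — suppresses: (0, -3)
layer 2 (return_home) idle — unchanged: (0, -3)
layer 3 (phototaxis) idle — unchanged: (0, -3)
→ actuator (0, -3)
last writer: layer 1 = dock

dock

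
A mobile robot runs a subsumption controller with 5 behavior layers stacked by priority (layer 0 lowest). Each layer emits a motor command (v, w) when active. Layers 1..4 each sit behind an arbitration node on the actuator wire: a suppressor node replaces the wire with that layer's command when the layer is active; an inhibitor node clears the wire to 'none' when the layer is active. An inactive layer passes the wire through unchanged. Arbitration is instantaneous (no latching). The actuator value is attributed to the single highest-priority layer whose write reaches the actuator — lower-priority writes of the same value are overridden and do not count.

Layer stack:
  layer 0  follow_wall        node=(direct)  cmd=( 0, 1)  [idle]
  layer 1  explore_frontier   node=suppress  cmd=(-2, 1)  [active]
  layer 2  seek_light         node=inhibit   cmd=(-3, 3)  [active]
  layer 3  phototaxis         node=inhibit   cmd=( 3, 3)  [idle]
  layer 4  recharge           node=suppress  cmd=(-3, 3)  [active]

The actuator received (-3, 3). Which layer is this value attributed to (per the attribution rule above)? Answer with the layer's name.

layer 0 (follow_wall) idle — none
layer 1 (explore_frontier) active — suppresses: (-2, 1)
layer 2 (seek_light) active — inhibits: none
layer 3 (phototaxis) idle — unchanged: none
layer 4 (recharge) active — suppresses: (-3, 3)
→ actuator (-3, 3)
last writer: layer 4 = recharge

recharge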